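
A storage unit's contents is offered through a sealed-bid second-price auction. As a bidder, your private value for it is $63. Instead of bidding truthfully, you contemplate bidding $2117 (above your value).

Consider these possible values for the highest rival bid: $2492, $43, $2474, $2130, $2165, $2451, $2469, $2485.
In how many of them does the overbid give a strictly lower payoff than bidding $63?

0

The deviation hurts exactly when the highest competing bid lies strictly between $63 and $2117 — overbidding then wins at a price above your value.
$2492: above both → same outcome either way.
$43: below both → same outcome either way.
$2474: above both → same outcome either way.
$2130: above both → same outcome either way.
$2165: above both → same outcome either way.
$2451: above both → same outcome either way.
$2469: above both → same outcome either way.
$2485: above both → same outcome either way.
Count: 0.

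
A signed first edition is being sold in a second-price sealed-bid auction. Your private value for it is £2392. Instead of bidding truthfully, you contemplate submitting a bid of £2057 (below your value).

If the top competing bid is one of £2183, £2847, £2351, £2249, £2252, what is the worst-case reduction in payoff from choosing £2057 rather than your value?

£2183: truthful gives £209, deviation gives £0 → loss £209.
£2847: same outcome either way → loss £0.
£2351: truthful gives £41, deviation gives £0 → loss £41.
£2249: truthful gives £143, deviation gives £0 → loss £143.
£2252: truthful gives £140, deviation gives £0 → loss £140.
Maximum loss: £209.

£209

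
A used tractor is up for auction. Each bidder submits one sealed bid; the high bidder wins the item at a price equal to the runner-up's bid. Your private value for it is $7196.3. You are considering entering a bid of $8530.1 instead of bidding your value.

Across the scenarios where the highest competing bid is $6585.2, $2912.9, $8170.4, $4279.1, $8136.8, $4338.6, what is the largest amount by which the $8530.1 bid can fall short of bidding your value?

$974.1

$6585.2: same outcome either way → loss $0.
$2912.9: same outcome either way → loss $0.
$8170.4: truthful gives $0, deviation gives −$974.1 → loss $974.1.
$4279.1: same outcome either way → loss $0.
$8136.8: truthful gives $0, deviation gives −$940.5 → loss $940.5.
$4338.6: same outcome either way → loss $0.
Maximum loss: $974.1.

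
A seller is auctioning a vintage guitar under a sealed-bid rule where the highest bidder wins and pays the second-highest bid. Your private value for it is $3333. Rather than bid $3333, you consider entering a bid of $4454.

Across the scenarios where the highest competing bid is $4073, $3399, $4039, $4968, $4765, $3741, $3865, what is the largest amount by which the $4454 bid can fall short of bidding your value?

$740

$4073: truthful gives $0, deviation gives −$740 → loss $740.
$3399: truthful gives $0, deviation gives −$66 → loss $66.
$4039: truthful gives $0, deviation gives −$706 → loss $706.
$4968: same outcome either way → loss $0.
$4765: same outcome either way → loss $0.
$3741: truthful gives $0, deviation gives −$408 → loss $408.
$3865: truthful gives $0, deviation gives −$532 → loss $532.
Maximum loss: $740.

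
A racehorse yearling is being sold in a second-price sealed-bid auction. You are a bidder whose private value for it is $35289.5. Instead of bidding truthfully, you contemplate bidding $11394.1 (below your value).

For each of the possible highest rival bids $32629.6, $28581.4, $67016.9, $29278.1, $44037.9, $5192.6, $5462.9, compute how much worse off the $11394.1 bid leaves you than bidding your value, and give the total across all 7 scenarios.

The deviation costs you only when the competing bid falls strictly between $11394.1 and $35289.5; elsewhere both bids give the same outcome.
$32629.6: truthful payoff $2659.9, deviation payoff $0 → loss $2659.9.
$28581.4: truthful payoff $6708.1, deviation payoff $0 → loss $6708.1.
$67016.9: outcomes coincide → loss $0.
$29278.1: truthful payoff $6011.4, deviation payoff $0 → loss $6011.4.
$44037.9: outcomes coincide → loss $0.
$5192.6: outcomes coincide → loss $0.
$5462.9: outcomes coincide → loss $0.
Total loss = $2659.9 + $6708.1 + $6011.4 = $15379.4.
Because the price is fixed by the runner-up's bid, deviating from your value can only change a good outcome into a bad one — never the reverse.

$15379.4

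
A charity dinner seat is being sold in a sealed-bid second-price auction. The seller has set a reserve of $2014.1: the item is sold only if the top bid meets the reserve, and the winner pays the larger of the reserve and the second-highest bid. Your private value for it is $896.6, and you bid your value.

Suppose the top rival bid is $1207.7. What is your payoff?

Your bid $896.6 is below the highest competing bid $1207.7, so you lose. Payoff $0.

$0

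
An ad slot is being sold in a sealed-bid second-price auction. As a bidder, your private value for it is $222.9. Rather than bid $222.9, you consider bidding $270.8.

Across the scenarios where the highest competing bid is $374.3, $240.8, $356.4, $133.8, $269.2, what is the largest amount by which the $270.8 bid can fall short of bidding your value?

$46.3

$374.3: same outcome either way → loss $0.
$240.8: truthful gives $0, deviation gives −$17.9 → loss $17.9.
$356.4: same outcome either way → loss $0.
$133.8: same outcome either way → loss $0.
$269.2: truthful gives $0, deviation gives −$46.3 → loss $46.3.
Maximum loss: $46.3.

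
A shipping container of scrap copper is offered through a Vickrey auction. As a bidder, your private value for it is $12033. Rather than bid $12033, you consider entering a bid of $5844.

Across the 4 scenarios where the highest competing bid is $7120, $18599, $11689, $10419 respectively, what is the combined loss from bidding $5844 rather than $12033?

The deviation costs you only when the competing bid falls strictly between $5844 and $12033; elsewhere both bids give the same outcome.
$7120: truthful payoff $4913, deviation payoff $0 → loss $4913.
$18599: outcomes coincide → loss $0.
$11689: truthful payoff $344, deviation payoff $0 → loss $344.
$10419: truthful payoff $1614, deviation payoff $0 → loss $1614.
Total loss = $4913 + $344 + $1614 = $6871.

$6871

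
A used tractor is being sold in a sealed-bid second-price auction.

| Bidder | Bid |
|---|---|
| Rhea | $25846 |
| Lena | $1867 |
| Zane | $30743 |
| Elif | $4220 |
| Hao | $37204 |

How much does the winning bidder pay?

Highest bid: Hao at $37204, so Hao wins.
Second-highest bid: Zane at $30743 — that is the price the winner pays.

$30743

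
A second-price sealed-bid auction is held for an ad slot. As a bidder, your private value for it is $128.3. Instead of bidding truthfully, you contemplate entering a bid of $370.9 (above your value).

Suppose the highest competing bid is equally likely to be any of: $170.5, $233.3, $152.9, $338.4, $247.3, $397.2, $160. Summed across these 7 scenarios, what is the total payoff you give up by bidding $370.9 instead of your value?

The deviation costs you only when the competing bid falls strictly between $128.3 and $370.9; elsewhere both bids give the same outcome.
$170.5: truthful payoff $0, deviation payoff −$42.2 → loss $42.2.
$233.3: truthful payoff $0, deviation payoff −$105 → loss $105.
$152.9: truthful payoff $0, deviation payoff −$24.6 → loss $24.6.
$338.4: truthful payoff $0, deviation payoff −$210.1 → loss $210.1.
$247.3: truthful payoff $0, deviation payoff −$119 → loss $119.
$397.2: outcomes coincide → loss $0.
$160: truthful payoff $0, deviation payoff −$31.7 → loss $31.7.
Total loss = $42.2 + $105 + $24.6 + $210.1 + $119 + $31.7 = $532.6.

$532.6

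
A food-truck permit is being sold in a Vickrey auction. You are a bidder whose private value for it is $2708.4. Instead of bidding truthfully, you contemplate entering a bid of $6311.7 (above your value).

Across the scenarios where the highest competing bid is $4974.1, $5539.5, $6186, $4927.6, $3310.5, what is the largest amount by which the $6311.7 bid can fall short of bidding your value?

$4974.1: truthful gives $0, deviation gives −$2265.7 → loss $2265.7.
$5539.5: truthful gives $0, deviation gives −$2831.1 → loss $2831.1.
$6186: truthful gives $0, deviation gives −$3477.6 → loss $3477.6.
$4927.6: truthful gives $0, deviation gives −$2219.2 → loss $2219.2.
$3310.5: truthful gives $0, deviation gives −$602.1 → loss $602.1.
Maximum loss: $3477.6.

$3477.6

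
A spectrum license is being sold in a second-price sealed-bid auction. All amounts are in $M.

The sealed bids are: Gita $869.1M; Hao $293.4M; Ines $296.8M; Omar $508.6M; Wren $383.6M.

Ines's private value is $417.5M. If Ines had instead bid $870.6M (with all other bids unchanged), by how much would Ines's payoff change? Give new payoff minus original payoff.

−$451.6M

The highest bid among the other bidders is $869.1M; Ines's bid doesn't change that.
Original bid $296.8M: Ines is not highest (top rival bid is $869.1M); payoff $0M.
Alternative bid $870.6M: Ines is highest, pays the top rival bid $869.1M; payoff $417.5M − $869.1M = −$451.6M.
Change in payoff = −$451.6M − ($0M) = −$451.6M.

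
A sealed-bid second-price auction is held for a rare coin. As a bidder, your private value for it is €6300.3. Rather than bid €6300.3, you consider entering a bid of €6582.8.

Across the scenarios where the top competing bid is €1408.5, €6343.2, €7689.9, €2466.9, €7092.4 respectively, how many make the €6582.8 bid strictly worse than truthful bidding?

1

The deviation hurts exactly when the highest competing bid lies strictly between €6300.3 and €6582.8 — overbidding then wins at a price above your value.
€1408.5: below both → same outcome either way.
€6343.2: inside the interval → strictly worse (loss €42.9).
€7689.9: above both → same outcome either way.
€2466.9: below both → same outcome either way.
€7092.4: above both → same outcome either way.
Count: 1.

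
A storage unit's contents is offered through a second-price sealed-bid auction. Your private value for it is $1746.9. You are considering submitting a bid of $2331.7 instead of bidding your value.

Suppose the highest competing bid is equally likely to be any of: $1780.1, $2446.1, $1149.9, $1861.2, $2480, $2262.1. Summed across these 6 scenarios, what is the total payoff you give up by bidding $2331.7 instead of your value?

$662.7

The deviation costs you only when the competing bid falls strictly between $1746.9 and $2331.7; elsewhere both bids give the same outcome.
$1780.1: truthful payoff $0, deviation payoff −$33.2 → loss $33.2.
$2446.1: outcomes coincide → loss $0.
$1149.9: outcomes coincide → loss $0.
$1861.2: truthful payoff $0, deviation payoff −$114.3 → loss $114.3.
$2480: outcomes coincide → loss $0.
$2262.1: truthful payoff $0, deviation payoff −$515.2 → loss $515.2.
Total loss = $33.2 + $114.3 + $515.2 = $662.7.
Truthful bidding weakly dominates here: raising your bid can only win items priced above your value, and lowering it can only forfeit items priced below.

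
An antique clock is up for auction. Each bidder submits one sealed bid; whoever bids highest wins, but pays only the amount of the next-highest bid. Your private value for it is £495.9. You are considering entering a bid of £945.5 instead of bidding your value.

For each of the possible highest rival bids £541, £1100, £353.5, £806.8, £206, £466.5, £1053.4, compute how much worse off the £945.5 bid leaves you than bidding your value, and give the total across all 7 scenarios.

The deviation costs you only when the competing bid falls strictly between £495.9 and £945.5; elsewhere both bids give the same outcome.
£541: truthful payoff £0, deviation payoff −£45.1 → loss £45.1.
£1100: outcomes coincide → loss £0.
£353.5: outcomes coincide → loss £0.
£806.8: truthful payoff £0, deviation payoff −£310.9 → loss £310.9.
£206: outcomes coincide → loss £0.
£466.5: outcomes coincide → loss £0.
£1053.4: outcomes coincide → loss £0.
Total loss = £45.1 + £310.9 = £356.
Because the price is fixed by the runner-up's bid, deviating from your value can only change a good outcome into a bad one — never the reverse.

£356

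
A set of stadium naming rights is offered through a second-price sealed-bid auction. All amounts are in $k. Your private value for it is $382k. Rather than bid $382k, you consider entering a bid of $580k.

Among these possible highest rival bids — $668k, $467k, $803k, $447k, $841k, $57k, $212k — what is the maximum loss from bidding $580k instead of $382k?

$668k: same outcome either way → loss $0k.
$467k: truthful gives $0k, deviation gives −$85k → loss $85k.
$803k: same outcome either way → loss $0k.
$447k: truthful gives $0k, deviation gives −$65k → loss $65k.
$841k: same outcome either way → loss $0k.
$57k: same outcome either way → loss $0k.
$212k: same outcome either way → loss $0k.
Maximum loss: $85k.

$85k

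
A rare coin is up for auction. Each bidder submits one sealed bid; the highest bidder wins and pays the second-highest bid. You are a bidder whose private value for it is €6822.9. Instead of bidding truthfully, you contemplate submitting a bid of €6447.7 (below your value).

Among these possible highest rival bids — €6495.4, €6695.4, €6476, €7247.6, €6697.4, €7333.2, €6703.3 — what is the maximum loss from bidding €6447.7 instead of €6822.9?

€346.9

€6495.4: truthful gives €327.5, deviation gives €0 → loss €327.5.
€6695.4: truthful gives €127.5, deviation gives €0 → loss €127.5.
€6476: truthful gives €346.9, deviation gives €0 → loss €346.9.
€7247.6: same outcome either way → loss €0.
€6697.4: truthful gives €125.5, deviation gives €0 → loss €125.5.
€7333.2: same outcome either way → loss €0.
€6703.3: truthful gives €119.6, deviation gives €0 → loss €119.6.
Maximum loss: €346.9.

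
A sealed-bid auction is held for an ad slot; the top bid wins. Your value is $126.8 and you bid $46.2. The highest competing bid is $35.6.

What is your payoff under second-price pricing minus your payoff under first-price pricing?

$10.6

You have the highest bid, so you win under either rule.
Second-price: pay $35.6 → payoff $91.2.
First-price: pay your own bid $46.2 → payoff $80.6.
Difference = $91.2 − ($80.6) = $10.6.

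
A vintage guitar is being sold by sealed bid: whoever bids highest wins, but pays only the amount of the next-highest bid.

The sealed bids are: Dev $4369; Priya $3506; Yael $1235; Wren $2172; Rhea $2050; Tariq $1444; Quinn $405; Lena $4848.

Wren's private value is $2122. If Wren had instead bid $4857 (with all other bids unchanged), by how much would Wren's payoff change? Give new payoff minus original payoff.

The highest bid among the other bidders is $4848; Wren's bid doesn't change that.
Original bid $2172: Wren is not highest (top rival bid is $4848); payoff $0.
Alternative bid $4857: Wren is highest, pays the top rival bid $4848; payoff $2122 − $4848 = −$2726.
Change in payoff = −$2726 − ($0) = −$2726.

−$2726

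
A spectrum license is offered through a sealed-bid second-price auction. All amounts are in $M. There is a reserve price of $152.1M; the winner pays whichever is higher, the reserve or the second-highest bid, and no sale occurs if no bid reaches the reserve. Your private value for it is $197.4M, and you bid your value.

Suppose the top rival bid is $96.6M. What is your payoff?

$45.3M

Your bid $197.4M is the highest and exceeds the reserve.
Price = max(second-highest bid, reserve) = max($96.6M, $152.1M) = $152.1M.
Payoff = $197.4M − $152.1M = $45.3M.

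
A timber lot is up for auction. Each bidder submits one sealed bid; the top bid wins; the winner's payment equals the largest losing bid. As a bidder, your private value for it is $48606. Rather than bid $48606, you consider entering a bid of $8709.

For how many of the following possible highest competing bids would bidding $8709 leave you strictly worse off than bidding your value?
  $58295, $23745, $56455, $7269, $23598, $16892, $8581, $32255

4

The deviation hurts exactly when the highest competing bid lies strictly between $8709 and $48606 — underbidding then forfeits a profitable win.
$58295: above both → same outcome either way.
$23745: inside the interval → strictly worse (loss $24861).
$56455: above both → same outcome either way.
$7269: below both → same outcome either way.
$23598: inside the interval → strictly worse (loss $25008).
$16892: inside the interval → strictly worse (loss $31714).
$8581: below both → same outcome either way.
$32255: inside the interval → strictly worse (loss $16351).
Count: 4.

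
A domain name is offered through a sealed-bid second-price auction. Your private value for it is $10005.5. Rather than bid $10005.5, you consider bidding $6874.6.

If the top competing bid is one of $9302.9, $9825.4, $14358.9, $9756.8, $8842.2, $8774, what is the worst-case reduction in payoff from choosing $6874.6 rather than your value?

$1231.5

$9302.9: truthful gives $702.6, deviation gives $0 → loss $702.6.
$9825.4: truthful gives $180.1, deviation gives $0 → loss $180.1.
$14358.9: same outcome either way → loss $0.
$9756.8: truthful gives $248.7, deviation gives $0 → loss $248.7.
$8842.2: truthful gives $1163.3, deviation gives $0 → loss $1163.3.
$8774: truthful gives $1231.5, deviation gives $0 → loss $1231.5.
Maximum loss: $1231.5.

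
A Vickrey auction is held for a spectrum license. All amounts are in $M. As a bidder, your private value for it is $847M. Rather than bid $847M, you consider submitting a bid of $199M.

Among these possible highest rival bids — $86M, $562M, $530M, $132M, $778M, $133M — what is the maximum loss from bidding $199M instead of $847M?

$317M

$86M: same outcome either way → loss $0M.
$562M: truthful gives $285M, deviation gives $0M → loss $285M.
$530M: truthful gives $317M, deviation gives $0M → loss $317M.
$132M: same outcome either way → loss $0M.
$778M: truthful gives $69M, deviation gives $0M → loss $69M.
$133M: same outcome either way → loss $0M.
Maximum loss: $317M.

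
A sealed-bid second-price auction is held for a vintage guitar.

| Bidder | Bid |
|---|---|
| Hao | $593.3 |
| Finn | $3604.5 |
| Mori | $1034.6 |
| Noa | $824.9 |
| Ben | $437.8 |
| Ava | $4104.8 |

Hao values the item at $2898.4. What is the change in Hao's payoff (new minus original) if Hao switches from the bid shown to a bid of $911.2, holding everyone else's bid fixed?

$0

The highest bid among the other bidders is $4104.8; Hao's bid doesn't change that.
Original bid $593.3: Hao is not highest (top rival bid is $4104.8); payoff $0.
Alternative bid $911.2: Hao is not highest (top rival bid is $4104.8); payoff $0.
Change in payoff = $0 − ($0) = $0.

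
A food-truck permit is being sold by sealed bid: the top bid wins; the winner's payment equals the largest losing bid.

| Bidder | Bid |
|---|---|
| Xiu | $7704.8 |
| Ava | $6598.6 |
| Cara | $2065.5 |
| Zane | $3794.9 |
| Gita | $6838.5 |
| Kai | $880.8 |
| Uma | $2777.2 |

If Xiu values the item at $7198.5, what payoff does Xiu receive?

$360

Highest bid: Xiu at $7704.8, so Xiu wins.
Second-highest bid: Gita at $6838.5 — that is the price the winner pays.
Xiu's payoff = value − price = $7198.5 − $6838.5 = $360.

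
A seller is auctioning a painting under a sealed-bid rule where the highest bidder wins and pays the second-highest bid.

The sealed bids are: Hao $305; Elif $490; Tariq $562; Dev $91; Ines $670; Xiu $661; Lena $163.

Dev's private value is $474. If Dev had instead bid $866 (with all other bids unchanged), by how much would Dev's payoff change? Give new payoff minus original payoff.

−$196

The highest bid among the other bidders is $670; Dev's bid doesn't change that.
Original bid $91: Dev is not highest (top rival bid is $670); payoff $0.
Alternative bid $866: Dev is highest, pays the top rival bid $670; payoff $474 − $670 = −$196.
Change in payoff = −$196 − ($0) = −$196.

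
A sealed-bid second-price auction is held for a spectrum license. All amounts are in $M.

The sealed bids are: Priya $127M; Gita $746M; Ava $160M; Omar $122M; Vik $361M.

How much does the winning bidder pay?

$361M

Highest bid: Gita at $746M, so Gita wins.
Second-highest bid: Vik at $361M — that is the price the winner pays.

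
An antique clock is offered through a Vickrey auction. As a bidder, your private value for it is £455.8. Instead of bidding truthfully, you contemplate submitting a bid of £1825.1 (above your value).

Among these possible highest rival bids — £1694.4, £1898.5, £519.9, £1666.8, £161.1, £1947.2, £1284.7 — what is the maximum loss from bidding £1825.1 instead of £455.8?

£1238.6

£1694.4: truthful gives £0, deviation gives −£1238.6 → loss £1238.6.
£1898.5: same outcome either way → loss £0.
£519.9: truthful gives £0, deviation gives −£64.1 → loss £64.1.
£1666.8: truthful gives £0, deviation gives −£1211 → loss £1211.
£161.1: same outcome either way → loss £0.
£1947.2: same outcome either way → loss £0.
£1284.7: truthful gives £0, deviation gives −£828.9 → loss £828.9.
Maximum loss: £1238.6.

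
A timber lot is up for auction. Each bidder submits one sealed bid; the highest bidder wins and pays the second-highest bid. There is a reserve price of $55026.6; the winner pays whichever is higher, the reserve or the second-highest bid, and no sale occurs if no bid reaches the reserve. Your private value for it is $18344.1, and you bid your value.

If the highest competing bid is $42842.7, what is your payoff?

Your bid $18344.1 is below the highest competing bid $42842.7, so you lose. Payoff $0.

$0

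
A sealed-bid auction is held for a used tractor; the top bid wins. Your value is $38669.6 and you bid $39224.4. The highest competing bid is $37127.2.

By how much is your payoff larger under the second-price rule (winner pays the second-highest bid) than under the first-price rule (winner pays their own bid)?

You have the highest bid, so you win under either rule.
Second-price: pay $37127.2 → payoff $1542.4.
First-price: pay your own bid $39224.4 → payoff −$554.8.
Difference = $1542.4 − (−$554.8) = $2097.2.

$2097.2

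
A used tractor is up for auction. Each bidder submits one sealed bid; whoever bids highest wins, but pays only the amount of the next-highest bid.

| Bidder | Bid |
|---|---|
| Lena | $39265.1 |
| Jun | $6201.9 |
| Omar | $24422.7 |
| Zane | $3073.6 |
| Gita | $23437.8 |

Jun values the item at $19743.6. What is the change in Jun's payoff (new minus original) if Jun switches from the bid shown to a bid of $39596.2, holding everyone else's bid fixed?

−$19521.5

The highest bid among the other bidders is $39265.1; Jun's bid doesn't change that.
Original bid $6201.9: Jun is not highest (top rival bid is $39265.1); payoff $0.
Alternative bid $39596.2: Jun is highest, pays the top rival bid $39265.1; payoff $19743.6 − $39265.1 = −$19521.5.
Change in payoff = −$19521.5 − ($0) = −$19521.5.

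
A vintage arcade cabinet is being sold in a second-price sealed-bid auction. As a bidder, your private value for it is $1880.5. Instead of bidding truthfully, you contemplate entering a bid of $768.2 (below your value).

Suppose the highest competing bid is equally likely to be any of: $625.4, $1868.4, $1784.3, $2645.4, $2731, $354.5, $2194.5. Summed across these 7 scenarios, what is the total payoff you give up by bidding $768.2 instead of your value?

$108.3

The deviation costs you only when the competing bid falls strictly between $768.2 and $1880.5; elsewhere both bids give the same outcome.
$625.4: outcomes coincide → loss $0.
$1868.4: truthful payoff $12.1, deviation payoff $0 → loss $12.1.
$1784.3: truthful payoff $96.2, deviation payoff $0 → loss $96.2.
$2645.4: outcomes coincide → loss $0.
$2731: outcomes coincide → loss $0.
$354.5: outcomes coincide → loss $0.
$2194.5: outcomes coincide → loss $0.
Total loss = $12.1 + $96.2 = $108.3.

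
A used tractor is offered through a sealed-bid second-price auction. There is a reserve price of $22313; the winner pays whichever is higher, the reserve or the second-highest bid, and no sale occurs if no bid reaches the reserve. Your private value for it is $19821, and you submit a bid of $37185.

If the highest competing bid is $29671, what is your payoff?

−$9850

Your bid $37185 is the highest and exceeds the reserve.
Price = max(second-highest bid, reserve) = max($29671, $22313) = $29671.
Payoff = $19821 − $29671 = −$9850.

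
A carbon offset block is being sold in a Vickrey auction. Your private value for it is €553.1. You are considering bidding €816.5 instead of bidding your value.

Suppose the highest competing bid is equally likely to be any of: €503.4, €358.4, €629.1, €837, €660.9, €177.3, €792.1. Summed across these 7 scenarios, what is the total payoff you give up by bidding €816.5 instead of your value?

€422.8

The deviation costs you only when the competing bid falls strictly between €553.1 and €816.5; elsewhere both bids give the same outcome.
€503.4: outcomes coincide → loss €0.
€358.4: outcomes coincide → loss €0.
€629.1: truthful payoff €0, deviation payoff −€76 → loss €76.
€837: outcomes coincide → loss €0.
€660.9: truthful payoff €0, deviation payoff −€107.8 → loss €107.8.
€177.3: outcomes coincide → loss €0.
€792.1: truthful payoff €0, deviation payoff −€239 → loss €239.
Total loss = €76 + €107.8 + €239 = €422.8.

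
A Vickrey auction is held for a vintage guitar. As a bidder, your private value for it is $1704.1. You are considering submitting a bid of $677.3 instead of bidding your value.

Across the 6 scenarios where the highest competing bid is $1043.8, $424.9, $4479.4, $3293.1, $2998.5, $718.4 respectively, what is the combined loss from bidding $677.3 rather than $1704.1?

$1646

The deviation costs you only when the competing bid falls strictly between $677.3 and $1704.1; elsewhere both bids give the same outcome.
$1043.8: truthful payoff $660.3, deviation payoff $0 → loss $660.3.
$424.9: outcomes coincide → loss $0.
$4479.4: outcomes coincide → loss $0.
$3293.1: outcomes coincide → loss $0.
$2998.5: outcomes coincide → loss $0.
$718.4: truthful payoff $985.7, deviation payoff $0 → loss $985.7.
Total loss = $660.3 + $985.7 = $1646.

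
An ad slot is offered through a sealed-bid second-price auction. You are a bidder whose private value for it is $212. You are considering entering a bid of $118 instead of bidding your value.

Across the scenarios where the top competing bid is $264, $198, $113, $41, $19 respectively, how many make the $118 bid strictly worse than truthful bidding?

The deviation hurts exactly when the highest competing bid lies strictly between $118 and $212 — underbidding then forfeits a profitable win.
$264: above both → same outcome either way.
$198: inside the interval → strictly worse (loss $14).
$113: below both → same outcome either way.
$41: below both → same outcome either way.
$19: below both → same outcome either way.
Count: 1.

1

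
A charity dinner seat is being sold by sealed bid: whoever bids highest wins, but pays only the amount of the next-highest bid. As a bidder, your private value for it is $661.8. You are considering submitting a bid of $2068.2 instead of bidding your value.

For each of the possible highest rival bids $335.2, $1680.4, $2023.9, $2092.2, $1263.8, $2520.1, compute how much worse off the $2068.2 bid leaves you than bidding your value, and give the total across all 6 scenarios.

$2982.7

The deviation costs you only when the competing bid falls strictly between $661.8 and $2068.2; elsewhere both bids give the same outcome.
$335.2: outcomes coincide → loss $0.
$1680.4: truthful payoff $0, deviation payoff −$1018.6 → loss $1018.6.
$2023.9: truthful payoff $0, deviation payoff −$1362.1 → loss $1362.1.
$2092.2: outcomes coincide → loss $0.
$1263.8: truthful payoff $0, deviation payoff −$602 → loss $602.
$2520.1: outcomes coincide → loss $0.
Total loss = $1018.6 + $1362.1 + $602 = $2982.7.
Because the price is fixed by the runner-up's bid, deviating from your value can only change a good outcome into a bad one — never the reverse.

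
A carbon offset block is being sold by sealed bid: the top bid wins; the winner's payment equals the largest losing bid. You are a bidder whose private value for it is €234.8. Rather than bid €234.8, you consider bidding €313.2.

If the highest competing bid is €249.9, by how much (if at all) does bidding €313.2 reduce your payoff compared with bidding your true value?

€15.1

Bidding your value €234.8: you lose (since €234.8 < €249.9). Payoff €0.
Bidding €313.2: you win and pay €249.9. Payoff €234.8 − €249.9 = −€15.1.
The competing bid €249.9 lies between your value and your inflated bid, so overbidding wins an item priced above your value.
Loss from deviating = €0 − (−€15.1) = €15.1.
Because the price is fixed by the runner-up's bid, deviating from your value can only change a good outcome into a bad one — never the reverse.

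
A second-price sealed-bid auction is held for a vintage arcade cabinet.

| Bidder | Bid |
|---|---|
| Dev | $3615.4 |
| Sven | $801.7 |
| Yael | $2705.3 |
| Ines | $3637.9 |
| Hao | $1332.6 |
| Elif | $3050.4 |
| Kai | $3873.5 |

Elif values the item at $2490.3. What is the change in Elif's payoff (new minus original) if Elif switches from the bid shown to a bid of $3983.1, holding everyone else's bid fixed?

−$1383.2

The highest bid among the other bidders is $3873.5; Elif's bid doesn't change that.
Original bid $3050.4: Elif is not highest (top rival bid is $3873.5); payoff $0.
Alternative bid $3983.1: Elif is highest, pays the top rival bid $3873.5; payoff $2490.3 − $3873.5 = −$1383.2.
Change in payoff = −$1383.2 − ($0) = −$1383.2.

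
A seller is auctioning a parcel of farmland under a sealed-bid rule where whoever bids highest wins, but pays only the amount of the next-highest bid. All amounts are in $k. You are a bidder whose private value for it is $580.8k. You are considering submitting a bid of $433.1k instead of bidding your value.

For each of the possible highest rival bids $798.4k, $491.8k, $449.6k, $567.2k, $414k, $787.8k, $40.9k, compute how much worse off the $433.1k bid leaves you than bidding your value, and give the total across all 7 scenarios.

The deviation costs you only when the competing bid falls strictly between $433.1k and $580.8k; elsewhere both bids give the same outcome.
$798.4k: outcomes coincide → loss $0k.
$491.8k: truthful payoff $89k, deviation payoff $0k → loss $89k.
$449.6k: truthful payoff $131.2k, deviation payoff $0k → loss $131.2k.
$567.2k: truthful payoff $13.6k, deviation payoff $0k → loss $13.6k.
$414k: outcomes coincide → loss $0k.
$787.8k: outcomes coincide → loss $0k.
$40.9k: outcomes coincide → loss $0k.
Total loss = $89k + $131.2k + $13.6k = $233.8k.

$233.8k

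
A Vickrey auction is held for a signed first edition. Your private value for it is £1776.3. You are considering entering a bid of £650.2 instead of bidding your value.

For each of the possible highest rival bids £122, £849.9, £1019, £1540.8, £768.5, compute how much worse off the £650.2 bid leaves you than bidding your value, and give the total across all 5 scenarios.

The deviation costs you only when the competing bid falls strictly between £650.2 and £1776.3; elsewhere both bids give the same outcome.
£122: outcomes coincide → loss £0.
£849.9: truthful payoff £926.4, deviation payoff £0 → loss £926.4.
£1019: truthful payoff £757.3, deviation payoff £0 → loss £757.3.
£1540.8: truthful payoff £235.5, deviation payoff £0 → loss £235.5.
£768.5: truthful payoff £1007.8, deviation payoff £0 → loss £1007.8.
Total loss = £926.4 + £757.3 + £235.5 + £1007.8 = £2927.

£2927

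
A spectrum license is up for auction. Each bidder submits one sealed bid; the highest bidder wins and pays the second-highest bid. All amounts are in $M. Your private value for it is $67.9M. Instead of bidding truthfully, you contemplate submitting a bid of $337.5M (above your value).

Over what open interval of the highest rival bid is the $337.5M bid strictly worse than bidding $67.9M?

If the competing bid is below $67.9M, both bids win at the same price — no difference.
If it is above $337.5M, both bids lose — no difference.
If it lies strictly between $67.9M and $337.5M, bidding your value loses (payoff 0) while bidding $337.5M wins at a price above your value (payoff negative).
So the deviation strictly hurts on the open interval ($67.9M, $337.5M).
In a second-price auction your bid sets only whether you win, not what you pay, so bidding your true value is weakly dominant.

($67.9M, $337.5M)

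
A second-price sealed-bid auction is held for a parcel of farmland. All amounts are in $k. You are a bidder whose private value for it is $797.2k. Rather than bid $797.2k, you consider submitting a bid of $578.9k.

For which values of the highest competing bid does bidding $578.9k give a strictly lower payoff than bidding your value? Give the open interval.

($578.9k, $797.2k)

If the competing bid is below $578.9k, both bids win at the same price — no difference.
If it is above $797.2k, both bids lose — no difference.
If it lies strictly between $578.9k and $797.2k, bidding your value wins at a price below your value (positive payoff) while bidding $578.9k loses (payoff 0).
So the deviation strictly hurts on the open interval ($578.9k, $797.2k).
In a second-price auction your bid sets only whether you win, not what you pay, so bidding your true value is weakly dominant.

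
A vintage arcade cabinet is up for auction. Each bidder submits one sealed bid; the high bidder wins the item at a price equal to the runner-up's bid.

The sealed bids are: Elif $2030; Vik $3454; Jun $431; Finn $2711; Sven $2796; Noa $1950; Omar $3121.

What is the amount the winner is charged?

$3121

Highest bid: Vik at $3454, so Vik wins.
Second-highest bid: Omar at $3121 — that is the price the winner pays.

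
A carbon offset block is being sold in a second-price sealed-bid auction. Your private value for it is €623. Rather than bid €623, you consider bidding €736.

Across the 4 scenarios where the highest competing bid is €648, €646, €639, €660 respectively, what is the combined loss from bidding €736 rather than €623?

€101

The deviation costs you only when the competing bid falls strictly between €623 and €736; elsewhere both bids give the same outcome.
€648: truthful payoff €0, deviation payoff −€25 → loss €25.
€646: truthful payoff €0, deviation payoff −€23 → loss €23.
€639: truthful payoff €0, deviation payoff −€16 → loss €16.
€660: truthful payoff €0, deviation payoff −€37 → loss €37.
Total loss = €25 + €23 + €16 + €37 = €101.
Because the price is fixed by the runner-up's bid, deviating from your value can only change a good outcome into a bad one — never the reverse.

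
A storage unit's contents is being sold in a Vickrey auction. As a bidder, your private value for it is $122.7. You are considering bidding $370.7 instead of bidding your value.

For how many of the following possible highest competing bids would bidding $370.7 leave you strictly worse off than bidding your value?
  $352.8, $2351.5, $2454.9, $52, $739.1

The deviation hurts exactly when the highest competing bid lies strictly between $122.7 and $370.7 — overbidding then wins at a price above your value.
$352.8: inside the interval → strictly worse (loss $230.1).
$2351.5: above both → same outcome either way.
$2454.9: above both → same outcome either way.
$52: below both → same outcome either way.
$739.1: above both → same outcome either way.
Count: 1.

1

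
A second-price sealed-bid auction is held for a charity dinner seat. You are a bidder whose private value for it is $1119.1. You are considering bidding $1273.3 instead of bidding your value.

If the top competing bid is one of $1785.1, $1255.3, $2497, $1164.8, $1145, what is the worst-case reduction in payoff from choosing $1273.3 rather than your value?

$1785.1: same outcome either way → loss $0.
$1255.3: truthful gives $0, deviation gives −$136.2 → loss $136.2.
$2497: same outcome either way → loss $0.
$1164.8: truthful gives $0, deviation gives −$45.7 → loss $45.7.
$1145: truthful gives $0, deviation gives −$25.9 → loss $25.9.
Maximum loss: $136.2.

$136.2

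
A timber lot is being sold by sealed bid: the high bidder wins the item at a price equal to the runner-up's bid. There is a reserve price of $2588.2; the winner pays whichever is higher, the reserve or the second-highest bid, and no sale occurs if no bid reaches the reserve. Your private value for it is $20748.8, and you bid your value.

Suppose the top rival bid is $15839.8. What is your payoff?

Your bid $20748.8 is the highest and exceeds the reserve.
Price = max(second-highest bid, reserve) = max($15839.8, $2588.2) = $15839.8.
Payoff = $20748.8 − $15839.8 = $4909.

$4909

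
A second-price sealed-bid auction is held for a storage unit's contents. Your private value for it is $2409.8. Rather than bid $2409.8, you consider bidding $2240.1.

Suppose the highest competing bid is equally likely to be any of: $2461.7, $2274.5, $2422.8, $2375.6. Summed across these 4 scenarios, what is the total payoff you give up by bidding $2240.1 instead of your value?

$169.5

The deviation costs you only when the competing bid falls strictly between $2240.1 and $2409.8; elsewhere both bids give the same outcome.
$2461.7: outcomes coincide → loss $0.
$2274.5: truthful payoff $135.3, deviation payoff $0 → loss $135.3.
$2422.8: outcomes coincide → loss $0.
$2375.6: truthful payoff $34.2, deviation payoff $0 → loss $34.2.
Total loss = $135.3 + $34.2 = $169.5.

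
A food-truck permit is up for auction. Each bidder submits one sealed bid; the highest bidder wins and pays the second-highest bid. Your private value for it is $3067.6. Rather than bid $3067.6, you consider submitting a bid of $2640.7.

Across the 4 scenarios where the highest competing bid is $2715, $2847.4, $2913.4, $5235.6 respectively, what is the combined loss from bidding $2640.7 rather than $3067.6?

$727

The deviation costs you only when the competing bid falls strictly between $2640.7 and $3067.6; elsewhere both bids give the same outcome.
$2715: truthful payoff $352.6, deviation payoff $0 → loss $352.6.
$2847.4: truthful payoff $220.2, deviation payoff $0 → loss $220.2.
$2913.4: truthful payoff $154.2, deviation payoff $0 → loss $154.2.
$5235.6: outcomes coincide → loss $0.
Total loss = $352.6 + $220.2 + $154.2 = $727.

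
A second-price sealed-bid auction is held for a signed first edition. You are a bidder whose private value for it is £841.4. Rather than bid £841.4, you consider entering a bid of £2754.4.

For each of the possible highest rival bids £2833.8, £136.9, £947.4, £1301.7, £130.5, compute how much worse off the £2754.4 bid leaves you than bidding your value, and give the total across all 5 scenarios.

The deviation costs you only when the competing bid falls strictly between £841.4 and £2754.4; elsewhere both bids give the same outcome.
£2833.8: outcomes coincide → loss £0.
£136.9: outcomes coincide → loss £0.
£947.4: truthful payoff £0, deviation payoff −£106 → loss £106.
£1301.7: truthful payoff £0, deviation payoff −£460.3 → loss £460.3.
£130.5: outcomes coincide → loss £0.
Total loss = £106 + £460.3 = £566.3.

£566.3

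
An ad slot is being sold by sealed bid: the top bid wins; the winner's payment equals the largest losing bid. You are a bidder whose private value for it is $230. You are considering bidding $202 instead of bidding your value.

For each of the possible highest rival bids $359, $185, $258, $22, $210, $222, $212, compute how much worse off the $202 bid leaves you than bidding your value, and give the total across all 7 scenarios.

The deviation costs you only when the competing bid falls strictly between $202 and $230; elsewhere both bids give the same outcome.
$359: outcomes coincide → loss $0.
$185: outcomes coincide → loss $0.
$258: outcomes coincide → loss $0.
$22: outcomes coincide → loss $0.
$210: truthful payoff $20, deviation payoff $0 → loss $20.
$222: truthful payoff $8, deviation payoff $0 → loss $8.
$212: truthful payoff $18, deviation payoff $0 → loss $18.
Total loss = $20 + $8 + $18 = $46.

$46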